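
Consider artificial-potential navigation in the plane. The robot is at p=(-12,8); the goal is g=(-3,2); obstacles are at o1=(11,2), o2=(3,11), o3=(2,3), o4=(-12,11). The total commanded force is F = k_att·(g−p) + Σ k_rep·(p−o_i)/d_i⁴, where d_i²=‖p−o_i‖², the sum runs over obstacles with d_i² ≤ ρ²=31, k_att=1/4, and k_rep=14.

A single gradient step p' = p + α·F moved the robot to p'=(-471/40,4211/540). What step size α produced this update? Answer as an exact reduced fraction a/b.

α = 1/10

F_att = 1/4·(g−p) = 1/4·(9,-6) = (2.2500,-1.5000)
o1: d²=565 > ρ²=31 → inactive
o2: d²=234 > ρ²=31 → inactive
o3: d²=221 > ρ²=31 → inactive
o4: d²=9 ≤ ρ²=31; F_rep = 14·(0,-3)/9² = (0.0000,-0.5185)
F = F_att + ΣF_rep = (2.2500,-2.0185)
Δp = p'−p = (0.2250,-0.2019); α = Δx/Fx = (9/40) / (9/4) = 1/10
check: Δy/Fy = (-109/540) / (-109/54) = 1/10 ✓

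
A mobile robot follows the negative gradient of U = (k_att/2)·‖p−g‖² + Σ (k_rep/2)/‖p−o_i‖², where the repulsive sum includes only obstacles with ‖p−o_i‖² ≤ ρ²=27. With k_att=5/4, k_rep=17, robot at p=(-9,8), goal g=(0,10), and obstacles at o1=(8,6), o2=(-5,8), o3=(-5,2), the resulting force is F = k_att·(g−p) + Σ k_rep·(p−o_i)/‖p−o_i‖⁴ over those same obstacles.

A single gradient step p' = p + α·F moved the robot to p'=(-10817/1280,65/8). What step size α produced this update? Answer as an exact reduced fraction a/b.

F_att = 5/4·(g−p) = 5/4·(9,2) = (11.2500,2.5000)
o1: d²=293 > ρ²=27 → inactive
o2: d²=16 ≤ ρ²=27; F_rep = 17·(-4,0)/16² = (-0.2656,0.0000)
o3: d²=52 > ρ²=27 → inactive
F = F_att + ΣF_rep = (10.9844,2.5000)
Δp = p'−p = (0.5492,0.1250); α = Δx/Fx = (703/1280) / (703/64) = 1/20
check: Δy/Fy = (1/8) / (5/2) = 1/20 ✓

α = 1/20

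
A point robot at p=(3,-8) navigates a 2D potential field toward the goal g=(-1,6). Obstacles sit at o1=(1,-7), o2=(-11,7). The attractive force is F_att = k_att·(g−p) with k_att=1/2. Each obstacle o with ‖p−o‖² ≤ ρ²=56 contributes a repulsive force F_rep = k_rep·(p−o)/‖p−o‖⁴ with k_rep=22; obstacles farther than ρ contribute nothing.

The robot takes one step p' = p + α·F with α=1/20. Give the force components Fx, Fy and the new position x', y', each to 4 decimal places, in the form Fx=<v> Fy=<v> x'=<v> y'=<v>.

F_att = 1/2·(g−p) = 1/2·(-4,14) = (-2.0000,7.0000)
o1: d²=5 ≤ ρ²=56; F_rep = 22·(2,-1)/5² = (1.7600,-0.8800)
o2: d²=421 > ρ²=56 → inactive
F = F_att + ΣF_rep = (-0.2400,6.1200)
p' = p + 1/20·F = (2.9880,-7.6940)

Fx=-0.2400 Fy=6.1200 x'=2.9880 y'=-7.6940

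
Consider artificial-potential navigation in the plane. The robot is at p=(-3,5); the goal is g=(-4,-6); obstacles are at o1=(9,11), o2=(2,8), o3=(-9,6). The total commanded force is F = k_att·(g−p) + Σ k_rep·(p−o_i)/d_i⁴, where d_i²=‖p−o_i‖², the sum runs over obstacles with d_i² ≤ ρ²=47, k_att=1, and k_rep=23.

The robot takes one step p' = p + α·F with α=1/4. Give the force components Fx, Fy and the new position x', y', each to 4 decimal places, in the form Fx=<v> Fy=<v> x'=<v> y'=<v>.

Fx=-0.9987 Fy=-11.0765 x'=-3.2497 y'=2.2309

F_att = 1·(g−p) = 1·(-1,-11) = (-1.0000,-11.0000)
o1: d²=180 > ρ²=47 → inactive
o2: d²=34 ≤ ρ²=47; F_rep = 23·(-5,-3)/34² = (-0.0995,-0.0597)
o3: d²=37 ≤ ρ²=47; F_rep = 23·(6,-1)/37² = (0.1008,-0.0168)
F = F_att + ΣF_rep = (-0.9987,-11.0765)
p' = p + 1/4·F = (-3.2497,2.2309)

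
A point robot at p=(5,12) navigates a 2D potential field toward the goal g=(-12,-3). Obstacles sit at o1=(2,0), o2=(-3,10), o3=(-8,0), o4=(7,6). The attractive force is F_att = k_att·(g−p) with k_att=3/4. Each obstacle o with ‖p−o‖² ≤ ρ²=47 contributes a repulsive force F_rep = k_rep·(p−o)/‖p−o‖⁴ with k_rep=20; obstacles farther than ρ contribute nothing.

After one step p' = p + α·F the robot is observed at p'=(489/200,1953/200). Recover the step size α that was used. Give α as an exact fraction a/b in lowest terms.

α = 1/5

F_att = 3/4·(g−p) = 3/4·(-17,-15) = (-12.7500,-11.2500)
o1: d²=153 > ρ²=47 → inactive
o2: d²=68 > ρ²=47 → inactive
o3: d²=313 > ρ²=47 → inactive
o4: d²=40 ≤ ρ²=47; F_rep = 20·(-2,6)/40² = (-0.0250,0.0750)
F = F_att + ΣF_rep = (-12.7750,-11.1750)
Δp = p'−p = (-2.5550,-2.2350); α = Δx/Fx = (-511/200) / (-511/40) = 1/5
check: Δy/Fy = (-447/200) / (-447/40) = 1/5 ✓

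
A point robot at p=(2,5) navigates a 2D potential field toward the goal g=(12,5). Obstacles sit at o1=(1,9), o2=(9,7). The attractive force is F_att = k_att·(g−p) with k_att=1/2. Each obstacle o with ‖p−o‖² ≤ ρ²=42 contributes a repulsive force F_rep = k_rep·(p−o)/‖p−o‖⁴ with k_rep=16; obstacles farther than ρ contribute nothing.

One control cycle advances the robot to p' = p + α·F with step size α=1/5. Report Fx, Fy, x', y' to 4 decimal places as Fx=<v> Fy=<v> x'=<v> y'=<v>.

Fx=5.0554 Fy=-0.2215 x'=3.0111 y'=4.9557

F_att = 1/2·(g−p) = 1/2·(10,0) = (5.0000,0.0000)
o1: d²=17 ≤ ρ²=42; F_rep = 16·(1,-4)/17² = (0.0554,-0.2215)
o2: d²=53 > ρ²=42 → inactive
F = F_att + ΣF_rep = (5.0554,-0.2215)
p' = p + 1/5·F = (3.0111,4.9557)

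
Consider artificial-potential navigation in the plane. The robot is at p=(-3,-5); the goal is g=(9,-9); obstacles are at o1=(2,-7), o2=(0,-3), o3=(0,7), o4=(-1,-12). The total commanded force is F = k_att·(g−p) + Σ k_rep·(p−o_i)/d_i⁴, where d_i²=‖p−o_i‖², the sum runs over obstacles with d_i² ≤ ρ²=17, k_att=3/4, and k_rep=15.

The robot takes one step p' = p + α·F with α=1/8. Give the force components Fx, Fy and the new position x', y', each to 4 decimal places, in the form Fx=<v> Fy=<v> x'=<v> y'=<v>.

F_att = 3/4·(g−p) = 3/4·(12,-4) = (9.0000,-3.0000)
o1: d²=29 > ρ²=17 → inactive
o2: d²=13 ≤ ρ²=17; F_rep = 15·(-3,-2)/13² = (-0.2663,-0.1775)
o3: d²=153 > ρ²=17 → inactive
o4: d²=53 > ρ²=17 → inactive
F = F_att + ΣF_rep = (8.7337,-3.1775)
p' = p + 1/8·F = (-1.9083,-5.3972)

Fx=8.7337 Fy=-3.1775 x'=-1.9083 y'=-5.3972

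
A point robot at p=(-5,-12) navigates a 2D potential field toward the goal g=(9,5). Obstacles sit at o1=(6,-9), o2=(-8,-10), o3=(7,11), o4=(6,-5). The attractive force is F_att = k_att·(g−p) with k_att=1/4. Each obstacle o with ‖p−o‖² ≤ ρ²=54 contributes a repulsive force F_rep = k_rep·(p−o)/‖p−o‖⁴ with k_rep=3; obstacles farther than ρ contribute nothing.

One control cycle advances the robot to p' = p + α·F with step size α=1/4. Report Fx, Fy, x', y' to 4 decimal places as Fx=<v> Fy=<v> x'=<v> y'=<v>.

F_att = 1/4·(g−p) = 1/4·(14,17) = (3.5000,4.2500)
o1: d²=130 > ρ²=54 → inactive
o2: d²=13 ≤ ρ²=54; F_rep = 3·(3,-2)/13² = (0.0533,-0.0355)
o3: d²=673 > ρ²=54 → inactive
o4: d²=170 > ρ²=54 → inactive
F = F_att + ΣF_rep = (3.5533,4.2145)
p' = p + 1/4·F = (-4.1117,-10.9464)

Fx=3.5533 Fy=4.2145 x'=-4.1117 y'=-10.9464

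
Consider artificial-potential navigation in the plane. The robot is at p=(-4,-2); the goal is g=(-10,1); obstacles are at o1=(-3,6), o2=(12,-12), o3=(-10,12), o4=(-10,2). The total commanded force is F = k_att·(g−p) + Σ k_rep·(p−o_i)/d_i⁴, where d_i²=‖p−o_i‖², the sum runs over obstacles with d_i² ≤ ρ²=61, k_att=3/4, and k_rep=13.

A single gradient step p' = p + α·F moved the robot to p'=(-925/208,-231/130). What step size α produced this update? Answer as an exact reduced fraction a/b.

α = 1/10

F_att = 3/4·(g−p) = 3/4·(-6,3) = (-4.5000,2.2500)
o1: d²=65 > ρ²=61 → inactive
o2: d²=356 > ρ²=61 → inactive
o3: d²=232 > ρ²=61 → inactive
o4: d²=52 ≤ ρ²=61; F_rep = 13·(6,-4)/52² = (0.0288,-0.0192)
F = F_att + ΣF_rep = (-4.4712,2.2308)
Δp = p'−p = (-0.4471,0.2231); α = Δx/Fx = (-93/208) / (-465/104) = 1/10
check: Δy/Fy = (29/130) / (29/13) = 1/10 ✓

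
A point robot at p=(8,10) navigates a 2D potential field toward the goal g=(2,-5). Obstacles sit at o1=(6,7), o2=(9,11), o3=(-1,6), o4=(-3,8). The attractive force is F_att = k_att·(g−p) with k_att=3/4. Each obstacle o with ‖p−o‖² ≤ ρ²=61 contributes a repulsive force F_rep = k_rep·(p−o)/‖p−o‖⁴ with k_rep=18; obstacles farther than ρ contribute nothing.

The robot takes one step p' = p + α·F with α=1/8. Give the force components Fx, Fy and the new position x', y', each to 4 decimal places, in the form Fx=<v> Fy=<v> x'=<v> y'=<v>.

F_att = 3/4·(g−p) = 3/4·(-6,-15) = (-4.5000,-11.2500)
o1: d²=13 ≤ ρ²=61; F_rep = 18·(2,3)/13² = (0.2130,0.3195)
o2: d²=2 ≤ ρ²=61; F_rep = 18·(-1,-1)/2² = (-4.5000,-4.5000)
o3: d²=97 > ρ²=61 → inactive
o4: d²=125 > ρ²=61 → inactive
F = F_att + ΣF_rep = (-8.7870,-15.4305)
p' = p + 1/8·F = (6.9016,8.0712)

Fx=-8.7870 Fy=-15.4305 x'=6.9016 y'=8.0712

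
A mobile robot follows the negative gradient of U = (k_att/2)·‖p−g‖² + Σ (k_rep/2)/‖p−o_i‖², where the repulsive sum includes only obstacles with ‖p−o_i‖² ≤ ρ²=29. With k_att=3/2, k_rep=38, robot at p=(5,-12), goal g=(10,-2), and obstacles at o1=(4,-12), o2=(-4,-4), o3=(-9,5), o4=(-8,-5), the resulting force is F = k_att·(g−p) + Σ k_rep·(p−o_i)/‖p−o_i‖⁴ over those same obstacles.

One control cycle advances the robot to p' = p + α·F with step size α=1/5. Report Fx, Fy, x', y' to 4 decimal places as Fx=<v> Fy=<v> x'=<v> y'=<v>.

F_att = 3/2·(g−p) = 3/2·(5,10) = (7.5000,15.0000)
o1: d²=1 ≤ ρ²=29; F_rep = 38·(1,0)/1² = (38.0000,0.0000)
o2: d²=145 > ρ²=29 → inactive
o3: d²=485 > ρ²=29 → inactive
o4: d²=218 > ρ²=29 → inactive
F = F_att + ΣF_rep = (45.5000,15.0000)
p' = p + 1/5·F = (14.1000,-9.0000)

Fx=45.5000 Fy=15.0000 x'=14.1000 y'=-9.0000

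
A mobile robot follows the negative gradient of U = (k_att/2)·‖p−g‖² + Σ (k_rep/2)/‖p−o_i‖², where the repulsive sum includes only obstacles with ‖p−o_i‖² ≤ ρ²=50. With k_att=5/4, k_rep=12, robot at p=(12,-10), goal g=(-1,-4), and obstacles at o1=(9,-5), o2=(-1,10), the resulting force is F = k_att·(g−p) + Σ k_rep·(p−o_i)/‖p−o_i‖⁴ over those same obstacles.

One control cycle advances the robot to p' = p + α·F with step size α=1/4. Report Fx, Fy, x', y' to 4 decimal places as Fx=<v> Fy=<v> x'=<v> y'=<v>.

F_att = 5/4·(g−p) = 5/4·(-13,6) = (-16.2500,7.5000)
o1: d²=34 ≤ ρ²=50; F_rep = 12·(3,-5)/34² = (0.0311,-0.0519)
o2: d²=569 > ρ²=50 → inactive
F = F_att + ΣF_rep = (-16.2189,7.4481)
p' = p + 1/4·F = (7.9453,-8.1380)

Fx=-16.2189 Fy=7.4481 x'=7.9453 y'=-8.1380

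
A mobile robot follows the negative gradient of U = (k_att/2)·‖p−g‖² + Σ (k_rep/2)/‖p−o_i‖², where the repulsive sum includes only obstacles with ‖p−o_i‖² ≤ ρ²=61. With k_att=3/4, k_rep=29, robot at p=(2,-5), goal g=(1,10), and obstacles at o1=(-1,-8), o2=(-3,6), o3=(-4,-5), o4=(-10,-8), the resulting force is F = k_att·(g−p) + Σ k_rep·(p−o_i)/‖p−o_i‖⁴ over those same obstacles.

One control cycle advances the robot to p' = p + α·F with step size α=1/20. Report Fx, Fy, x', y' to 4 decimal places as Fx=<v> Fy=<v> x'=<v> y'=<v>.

F_att = 3/4·(g−p) = 3/4·(-1,15) = (-0.7500,11.2500)
o1: d²=18 ≤ ρ²=61; F_rep = 29·(3,3)/18² = (0.2685,0.2685)
o2: d²=146 > ρ²=61 → inactive
o3: d²=36 ≤ ρ²=61; F_rep = 29·(6,0)/36² = (0.1343,0.0000)
o4: d²=153 > ρ²=61 → inactive
F = F_att + ΣF_rep = (-0.3472,11.5185)
p' = p + 1/20·F = (1.9826,-4.4241)

Fx=-0.3472 Fy=11.5185 x'=1.9826 y'=-4.4241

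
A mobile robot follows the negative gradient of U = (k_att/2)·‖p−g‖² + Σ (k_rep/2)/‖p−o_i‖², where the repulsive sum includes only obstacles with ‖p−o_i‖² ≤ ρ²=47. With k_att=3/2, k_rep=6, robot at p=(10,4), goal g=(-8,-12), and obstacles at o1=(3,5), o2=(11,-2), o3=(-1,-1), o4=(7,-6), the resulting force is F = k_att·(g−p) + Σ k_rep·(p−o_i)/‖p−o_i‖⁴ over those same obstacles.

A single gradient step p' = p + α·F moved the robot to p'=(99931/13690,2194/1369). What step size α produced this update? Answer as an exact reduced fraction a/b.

F_att = 3/2·(g−p) = 3/2·(-18,-16) = (-27.0000,-24.0000)
o1: d²=50 > ρ²=47 → inactive
o2: d²=37 ≤ ρ²=47; F_rep = 6·(-1,6)/37² = (-0.0044,0.0263)
o3: d²=146 > ρ²=47 → inactive
o4: d²=109 > ρ²=47 → inactive
F = F_att + ΣF_rep = (-27.0044,-23.9737)
Δp = p'−p = (-2.7004,-2.3974); α = Δx/Fx = (-36969/13690) / (-36969/1369) = 1/10
check: Δy/Fy = (-3282/1369) / (-32820/1369) = 1/10 ✓

α = 1/10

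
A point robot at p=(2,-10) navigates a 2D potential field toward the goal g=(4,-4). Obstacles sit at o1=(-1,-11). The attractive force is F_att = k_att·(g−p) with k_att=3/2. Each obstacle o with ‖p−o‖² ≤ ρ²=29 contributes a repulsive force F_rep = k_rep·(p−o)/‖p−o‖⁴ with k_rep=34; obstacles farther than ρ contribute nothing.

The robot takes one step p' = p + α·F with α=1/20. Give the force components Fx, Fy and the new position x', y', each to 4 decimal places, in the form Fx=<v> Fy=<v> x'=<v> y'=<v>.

Fx=4.0200 Fy=9.3400 x'=2.2010 y'=-9.5330

F_att = 3/2·(g−p) = 3/2·(2,6) = (3.0000,9.0000)
o1: d²=10 ≤ ρ²=29; F_rep = 34·(3,1)/10² = (1.0200,0.3400)
F = F_att + ΣF_rep = (4.0200,9.3400)
p' = p + 1/20·F = (2.2010,-9.5330)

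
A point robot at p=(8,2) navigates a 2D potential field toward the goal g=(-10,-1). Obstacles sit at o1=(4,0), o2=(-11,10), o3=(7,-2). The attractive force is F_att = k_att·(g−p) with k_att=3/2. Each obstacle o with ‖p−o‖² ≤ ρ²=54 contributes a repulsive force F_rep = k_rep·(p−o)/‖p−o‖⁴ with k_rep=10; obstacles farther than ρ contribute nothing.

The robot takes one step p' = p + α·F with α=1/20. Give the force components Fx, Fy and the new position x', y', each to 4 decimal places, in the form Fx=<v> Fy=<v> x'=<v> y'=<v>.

Fx=-26.8654 Fy=-4.3116 x'=6.6567 y'=1.7844

F_att = 3/2·(g−p) = 3/2·(-18,-3) = (-27.0000,-4.5000)
o1: d²=20 ≤ ρ²=54; F_rep = 10·(4,2)/20² = (0.1000,0.0500)
o2: d²=425 > ρ²=54 → inactive
o3: d²=17 ≤ ρ²=54; F_rep = 10·(1,4)/17² = (0.0346,0.1384)
F = F_att + ΣF_rep = (-26.8654,-4.3116)
p' = p + 1/20·F = (6.6567,1.7844)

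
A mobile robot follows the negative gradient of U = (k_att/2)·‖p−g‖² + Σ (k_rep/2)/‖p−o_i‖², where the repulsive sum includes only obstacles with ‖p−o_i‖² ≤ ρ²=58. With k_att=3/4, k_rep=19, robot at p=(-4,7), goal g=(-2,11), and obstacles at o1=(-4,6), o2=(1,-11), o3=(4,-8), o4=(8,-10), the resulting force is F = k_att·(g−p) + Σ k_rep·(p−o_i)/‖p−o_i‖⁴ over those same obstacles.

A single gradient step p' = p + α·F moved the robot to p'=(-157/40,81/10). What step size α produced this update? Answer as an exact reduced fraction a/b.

α = 1/20

F_att = 3/4·(g−p) = 3/4·(2,4) = (1.5000,3.0000)
o1: d²=1 ≤ ρ²=58; F_rep = 19·(0,1)/1² = (0.0000,19.0000)
o2: d²=349 > ρ²=58 → inactive
o3: d²=289 > ρ²=58 → inactive
o4: d²=433 > ρ²=58 → inactive
F = F_att + ΣF_rep = (1.5000,22.0000)
Δp = p'−p = (0.0750,1.1000); α = Δx/Fx = (3/40) / (3/2) = 1/20
check: Δy/Fy = (11/10) / (22) = 1/20 ✓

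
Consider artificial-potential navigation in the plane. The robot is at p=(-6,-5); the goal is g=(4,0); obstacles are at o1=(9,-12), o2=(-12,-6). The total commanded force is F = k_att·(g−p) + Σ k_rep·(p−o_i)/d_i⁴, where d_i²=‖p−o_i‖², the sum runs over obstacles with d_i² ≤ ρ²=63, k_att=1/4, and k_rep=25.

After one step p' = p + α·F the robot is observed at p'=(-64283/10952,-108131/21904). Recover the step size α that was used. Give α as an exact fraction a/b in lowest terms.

F_att = 1/4·(g−p) = 1/4·(10,5) = (2.5000,1.2500)
o1: d²=274 > ρ²=63 → inactive
o2: d²=37 ≤ ρ²=63; F_rep = 25·(6,1)/37² = (0.1096,0.0183)
F = F_att + ΣF_rep = (2.6096,1.2683)
Δp = p'−p = (0.1305,0.0634); α = Δx/Fx = (1429/10952) / (7145/2738) = 1/20
check: Δy/Fy = (1389/21904) / (6945/5476) = 1/20 ✓

α = 1/20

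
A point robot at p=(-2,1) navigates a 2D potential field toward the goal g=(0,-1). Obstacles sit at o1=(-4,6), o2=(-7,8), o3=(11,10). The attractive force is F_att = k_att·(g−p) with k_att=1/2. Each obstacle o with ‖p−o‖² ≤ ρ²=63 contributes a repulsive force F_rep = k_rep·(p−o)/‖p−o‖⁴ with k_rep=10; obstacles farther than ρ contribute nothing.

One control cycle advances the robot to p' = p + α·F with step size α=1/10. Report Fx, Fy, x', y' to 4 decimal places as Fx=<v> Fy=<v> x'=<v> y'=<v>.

F_att = 1/2·(g−p) = 1/2·(2,-2) = (1.0000,-1.0000)
o1: d²=29 ≤ ρ²=63; F_rep = 10·(2,-5)/29² = (0.0238,-0.0595)
o2: d²=74 > ρ²=63 → inactive
o3: d²=250 > ρ²=63 → inactive
F = F_att + ΣF_rep = (1.0238,-1.0595)
p' = p + 1/10·F = (-1.8976,0.8941)

Fx=1.0238 Fy=-1.0595 x'=-1.8976 y'=0.8941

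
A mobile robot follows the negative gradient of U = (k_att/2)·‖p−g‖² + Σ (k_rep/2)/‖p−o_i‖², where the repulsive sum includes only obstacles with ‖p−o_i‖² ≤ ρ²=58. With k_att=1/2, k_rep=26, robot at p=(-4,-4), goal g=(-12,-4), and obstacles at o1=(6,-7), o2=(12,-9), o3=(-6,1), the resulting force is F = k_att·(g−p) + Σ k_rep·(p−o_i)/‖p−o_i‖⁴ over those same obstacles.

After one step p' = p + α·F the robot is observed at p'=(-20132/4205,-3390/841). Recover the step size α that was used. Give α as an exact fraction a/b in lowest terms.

F_att = 1/2·(g−p) = 1/2·(-8,0) = (-4.0000,0.0000)
o1: d²=109 > ρ²=58 → inactive
o2: d²=281 > ρ²=58 → inactive
o3: d²=29 ≤ ρ²=58; F_rep = 26·(2,-5)/29² = (0.0618,-0.1546)
F = F_att + ΣF_rep = (-3.9382,-0.1546)
Δp = p'−p = (-0.7876,-0.0309); α = Δx/Fx = (-3312/4205) / (-3312/841) = 1/5
check: Δy/Fy = (-26/841) / (-130/841) = 1/5 ✓

α = 1/5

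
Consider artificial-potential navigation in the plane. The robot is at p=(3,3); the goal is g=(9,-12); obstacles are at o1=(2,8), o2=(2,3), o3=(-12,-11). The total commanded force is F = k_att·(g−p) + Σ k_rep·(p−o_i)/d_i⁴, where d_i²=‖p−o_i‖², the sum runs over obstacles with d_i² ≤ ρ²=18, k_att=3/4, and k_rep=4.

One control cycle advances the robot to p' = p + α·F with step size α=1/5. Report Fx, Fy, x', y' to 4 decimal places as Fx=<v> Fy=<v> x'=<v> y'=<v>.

Fx=8.5000 Fy=-11.2500 x'=4.7000 y'=0.7500

F_att = 3/4·(g−p) = 3/4·(6,-15) = (4.5000,-11.2500)
o1: d²=26 > ρ²=18 → inactive
o2: d²=1 ≤ ρ²=18; F_rep = 4·(1,0)/1² = (4.0000,0.0000)
o3: d²=421 > ρ²=18 → inactive
F = F_att + ΣF_rep = (8.5000,-11.2500)
p' = p + 1/5·F = (4.7000,0.7500)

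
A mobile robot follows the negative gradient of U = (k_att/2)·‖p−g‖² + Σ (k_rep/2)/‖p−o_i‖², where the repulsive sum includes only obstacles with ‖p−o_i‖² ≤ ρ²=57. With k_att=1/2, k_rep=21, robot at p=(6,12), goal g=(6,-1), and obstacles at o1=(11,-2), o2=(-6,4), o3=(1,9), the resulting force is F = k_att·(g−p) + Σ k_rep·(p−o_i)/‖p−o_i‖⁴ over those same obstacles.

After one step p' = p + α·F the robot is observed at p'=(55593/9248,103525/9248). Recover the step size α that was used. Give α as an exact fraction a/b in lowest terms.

F_att = 1/2·(g−p) = 1/2·(0,-13) = (0.0000,-6.5000)
o1: d²=221 > ρ²=57 → inactive
o2: d²=208 > ρ²=57 → inactive
o3: d²=34 ≤ ρ²=57; F_rep = 21·(5,3)/34² = (0.0908,0.0545)
F = F_att + ΣF_rep = (0.0908,-6.4455)
Δp = p'−p = (0.0114,-0.8057); α = Δx/Fx = (105/9248) / (105/1156) = 1/8
check: Δy/Fy = (-7451/9248) / (-7451/1156) = 1/8 ✓

α = 1/8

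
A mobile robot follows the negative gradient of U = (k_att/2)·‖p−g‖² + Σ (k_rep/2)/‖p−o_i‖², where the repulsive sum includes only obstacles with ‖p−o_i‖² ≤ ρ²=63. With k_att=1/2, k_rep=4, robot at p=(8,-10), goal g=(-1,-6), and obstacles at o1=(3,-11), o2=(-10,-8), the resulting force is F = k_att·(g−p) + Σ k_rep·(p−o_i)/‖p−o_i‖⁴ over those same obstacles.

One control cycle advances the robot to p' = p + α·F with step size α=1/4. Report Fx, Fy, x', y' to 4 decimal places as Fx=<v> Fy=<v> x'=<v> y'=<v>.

F_att = 1/2·(g−p) = 1/2·(-9,4) = (-4.5000,2.0000)
o1: d²=26 ≤ ρ²=63; F_rep = 4·(5,1)/26² = (0.0296,0.0059)
o2: d²=328 > ρ²=63 → inactive
F = F_att + ΣF_rep = (-4.4704,2.0059)
p' = p + 1/4·F = (6.8824,-9.4985)

Fx=-4.4704 Fy=2.0059 x'=6.8824 y'=-9.4985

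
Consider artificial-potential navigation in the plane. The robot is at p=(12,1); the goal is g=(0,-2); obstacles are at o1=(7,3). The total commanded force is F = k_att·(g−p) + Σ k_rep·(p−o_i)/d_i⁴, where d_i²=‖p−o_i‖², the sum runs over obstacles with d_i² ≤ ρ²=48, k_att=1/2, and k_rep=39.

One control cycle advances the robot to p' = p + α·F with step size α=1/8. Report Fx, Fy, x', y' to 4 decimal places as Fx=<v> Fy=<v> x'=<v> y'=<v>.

Fx=-5.7681 Fy=-1.5927 x'=11.2790 y'=0.8009

F_att = 1/2·(g−p) = 1/2·(-12,-3) = (-6.0000,-1.5000)
o1: d²=29 ≤ ρ²=48; F_rep = 39·(5,-2)/29² = (0.2319,-0.0927)
F = F_att + ΣF_rep = (-5.7681,-1.5927)
p' = p + 1/8·F = (11.2790,0.8009)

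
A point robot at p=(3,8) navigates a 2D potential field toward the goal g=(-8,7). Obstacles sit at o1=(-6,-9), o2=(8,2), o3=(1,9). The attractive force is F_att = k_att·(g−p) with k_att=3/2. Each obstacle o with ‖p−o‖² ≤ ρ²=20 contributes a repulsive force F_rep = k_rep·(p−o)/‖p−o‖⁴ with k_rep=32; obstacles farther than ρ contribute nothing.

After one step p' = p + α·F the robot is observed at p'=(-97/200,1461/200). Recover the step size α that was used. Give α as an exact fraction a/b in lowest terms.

α = 1/4

F_att = 3/2·(g−p) = 3/2·(-11,-1) = (-16.5000,-1.5000)
o1: d²=370 > ρ²=20 → inactive
o2: d²=61 > ρ²=20 → inactive
o3: d²=5 ≤ ρ²=20; F_rep = 32·(2,-1)/5² = (2.5600,-1.2800)
F = F_att + ΣF_rep = (-13.9400,-2.7800)
Δp = p'−p = (-3.4850,-0.6950); α = Δx/Fx = (-697/200) / (-697/50) = 1/4
check: Δy/Fy = (-139/200) / (-139/50) = 1/4 ✓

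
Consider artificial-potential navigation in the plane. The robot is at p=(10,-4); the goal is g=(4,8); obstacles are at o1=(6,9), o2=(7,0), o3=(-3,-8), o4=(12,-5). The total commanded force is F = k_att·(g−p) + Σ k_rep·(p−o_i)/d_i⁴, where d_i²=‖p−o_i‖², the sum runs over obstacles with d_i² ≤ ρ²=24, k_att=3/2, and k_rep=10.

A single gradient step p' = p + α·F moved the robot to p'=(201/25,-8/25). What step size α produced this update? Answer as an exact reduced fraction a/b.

F_att = 3/2·(g−p) = 3/2·(-6,12) = (-9.0000,18.0000)
o1: d²=185 > ρ²=24 → inactive
o2: d²=25 > ρ²=24 → inactive
o3: d²=185 > ρ²=24 → inactive
o4: d²=5 ≤ ρ²=24; F_rep = 10·(-2,1)/5² = (-0.8000,0.4000)
F = F_att + ΣF_rep = (-9.8000,18.4000)
Δp = p'−p = (-1.9600,3.6800); α = Δx/Fx = (-49/25) / (-49/5) = 1/5
check: Δy/Fy = (92/25) / (92/5) = 1/5 ✓

α = 1/5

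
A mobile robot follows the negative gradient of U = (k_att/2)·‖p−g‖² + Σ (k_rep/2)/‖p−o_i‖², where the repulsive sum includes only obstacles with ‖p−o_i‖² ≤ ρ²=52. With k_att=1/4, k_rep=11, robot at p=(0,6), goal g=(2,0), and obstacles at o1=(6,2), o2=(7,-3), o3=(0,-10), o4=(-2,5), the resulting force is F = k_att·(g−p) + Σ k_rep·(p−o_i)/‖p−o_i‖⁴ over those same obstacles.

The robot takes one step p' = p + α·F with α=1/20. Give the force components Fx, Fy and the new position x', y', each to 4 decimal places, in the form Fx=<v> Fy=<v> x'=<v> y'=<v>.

F_att = 1/4·(g−p) = 1/4·(2,-6) = (0.5000,-1.5000)
o1: d²=52 ≤ ρ²=52; F_rep = 11·(-6,4)/52² = (-0.0244,0.0163)
o2: d²=130 > ρ²=52 → inactive
o3: d²=256 > ρ²=52 → inactive
o4: d²=5 ≤ ρ²=52; F_rep = 11·(2,1)/5² = (0.8800,0.4400)
F = F_att + ΣF_rep = (1.3556,-1.0437)
p' = p + 1/20·F = (0.0678,5.9478)

Fx=1.3556 Fy=-1.0437 x'=0.0678 y'=5.9478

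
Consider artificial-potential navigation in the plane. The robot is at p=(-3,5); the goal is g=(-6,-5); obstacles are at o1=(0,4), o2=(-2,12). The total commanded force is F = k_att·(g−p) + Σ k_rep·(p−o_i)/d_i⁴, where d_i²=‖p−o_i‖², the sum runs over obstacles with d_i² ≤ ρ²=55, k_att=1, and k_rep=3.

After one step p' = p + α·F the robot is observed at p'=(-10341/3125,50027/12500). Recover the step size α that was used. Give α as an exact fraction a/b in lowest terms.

α = 1/10

F_att = 1·(g−p) = 1·(-3,-10) = (-3.0000,-10.0000)
o1: d²=10 ≤ ρ²=55; F_rep = 3·(-3,1)/10² = (-0.0900,0.0300)
o2: d²=50 ≤ ρ²=55; F_rep = 3·(-1,-7)/50² = (-0.0012,-0.0084)
F = F_att + ΣF_rep = (-3.0912,-9.9784)
Δp = p'−p = (-0.3091,-0.9978); α = Δx/Fx = (-966/3125) / (-1932/625) = 1/10
check: Δy/Fy = (-12473/12500) / (-12473/1250) = 1/10 ✓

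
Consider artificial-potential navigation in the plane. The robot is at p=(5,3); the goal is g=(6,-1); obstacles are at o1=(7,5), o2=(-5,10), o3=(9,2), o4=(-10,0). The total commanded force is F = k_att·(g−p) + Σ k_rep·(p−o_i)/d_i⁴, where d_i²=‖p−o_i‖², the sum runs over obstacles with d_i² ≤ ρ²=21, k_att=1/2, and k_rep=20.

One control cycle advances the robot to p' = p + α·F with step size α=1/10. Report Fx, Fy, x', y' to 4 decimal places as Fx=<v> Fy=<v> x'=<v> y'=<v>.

Fx=-0.4018 Fy=-2.5558 x'=4.9598 y'=2.7444

F_att = 1/2·(g−p) = 1/2·(1,-4) = (0.5000,-2.0000)
o1: d²=8 ≤ ρ²=21; F_rep = 20·(-2,-2)/8² = (-0.6250,-0.6250)
o2: d²=149 > ρ²=21 → inactive
o3: d²=17 ≤ ρ²=21; F_rep = 20·(-4,1)/17² = (-0.2768,0.0692)
o4: d²=234 > ρ²=21 → inactive
F = F_att + ΣF_rep = (-0.4018,-2.5558)
p' = p + 1/10·F = (4.9598,2.7444)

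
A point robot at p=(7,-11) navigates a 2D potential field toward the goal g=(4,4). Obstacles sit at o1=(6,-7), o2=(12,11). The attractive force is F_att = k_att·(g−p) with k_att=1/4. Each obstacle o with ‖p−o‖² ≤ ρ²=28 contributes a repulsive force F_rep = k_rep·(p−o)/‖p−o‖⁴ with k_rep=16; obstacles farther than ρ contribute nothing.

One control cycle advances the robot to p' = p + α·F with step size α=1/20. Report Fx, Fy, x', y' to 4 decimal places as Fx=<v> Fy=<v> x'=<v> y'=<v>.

Fx=-0.6946 Fy=3.5285 x'=6.9653 y'=-10.8236

F_att = 1/4·(g−p) = 1/4·(-3,15) = (-0.7500,3.7500)
o1: d²=17 ≤ ρ²=28; F_rep = 16·(1,-4)/17² = (0.0554,-0.2215)
o2: d²=509 > ρ²=28 → inactive
F = F_att + ΣF_rep = (-0.6946,3.5285)
p' = p + 1/20·F = (6.9653,-10.8236)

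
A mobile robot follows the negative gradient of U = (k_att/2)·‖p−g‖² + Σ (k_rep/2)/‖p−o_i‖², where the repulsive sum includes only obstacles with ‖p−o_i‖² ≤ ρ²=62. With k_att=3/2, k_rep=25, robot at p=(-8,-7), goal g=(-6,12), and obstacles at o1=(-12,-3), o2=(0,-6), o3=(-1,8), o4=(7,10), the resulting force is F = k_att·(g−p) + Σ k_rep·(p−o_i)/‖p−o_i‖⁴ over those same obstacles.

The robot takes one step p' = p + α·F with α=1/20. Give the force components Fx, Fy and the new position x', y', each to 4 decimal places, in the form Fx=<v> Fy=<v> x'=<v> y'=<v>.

F_att = 3/2·(g−p) = 3/2·(2,19) = (3.0000,28.5000)
o1: d²=32 ≤ ρ²=62; F_rep = 25·(4,-4)/32² = (0.0977,-0.0977)
o2: d²=65 > ρ²=62 → inactive
o3: d²=274 > ρ²=62 → inactive
o4: d²=514 > ρ²=62 → inactive
F = F_att + ΣF_rep = (3.0977,28.4023)
p' = p + 1/20·F = (-7.8451,-5.5799)

Fx=3.0977 Fy=28.4023 x'=-7.8451 y'=-5.5799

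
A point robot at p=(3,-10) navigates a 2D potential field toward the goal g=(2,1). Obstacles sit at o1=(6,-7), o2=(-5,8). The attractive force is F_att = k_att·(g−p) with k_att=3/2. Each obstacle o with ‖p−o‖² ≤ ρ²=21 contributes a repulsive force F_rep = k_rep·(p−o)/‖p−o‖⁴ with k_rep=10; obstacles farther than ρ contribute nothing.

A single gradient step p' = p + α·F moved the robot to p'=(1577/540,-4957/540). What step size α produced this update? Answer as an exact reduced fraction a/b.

F_att = 3/2·(g−p) = 3/2·(-1,11) = (-1.5000,16.5000)
o1: d²=18 ≤ ρ²=21; F_rep = 10·(-3,-3)/18² = (-0.0926,-0.0926)
o2: d²=388 > ρ²=21 → inactive
F = F_att + ΣF_rep = (-1.5926,16.4074)
Δp = p'−p = (-0.0796,0.8204); α = Δx/Fx = (-43/540) / (-43/27) = 1/20
check: Δy/Fy = (443/540) / (443/27) = 1/20 ✓

α = 1/20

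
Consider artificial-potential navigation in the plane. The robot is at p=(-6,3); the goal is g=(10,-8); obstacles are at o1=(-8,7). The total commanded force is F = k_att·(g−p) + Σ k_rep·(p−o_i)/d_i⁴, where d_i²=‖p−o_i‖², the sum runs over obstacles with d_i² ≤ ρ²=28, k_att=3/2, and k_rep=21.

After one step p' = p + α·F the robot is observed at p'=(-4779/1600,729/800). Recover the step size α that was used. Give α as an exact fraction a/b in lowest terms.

F_att = 3/2·(g−p) = 3/2·(16,-11) = (24.0000,-16.5000)
o1: d²=20 ≤ ρ²=28; F_rep = 21·(2,-4)/20² = (0.1050,-0.2100)
F = F_att + ΣF_rep = (24.1050,-16.7100)
Δp = p'−p = (3.0131,-2.0888); α = Δx/Fx = (4821/1600) / (4821/200) = 1/8
check: Δy/Fy = (-1671/800) / (-1671/100) = 1/8 ✓

α = 1/8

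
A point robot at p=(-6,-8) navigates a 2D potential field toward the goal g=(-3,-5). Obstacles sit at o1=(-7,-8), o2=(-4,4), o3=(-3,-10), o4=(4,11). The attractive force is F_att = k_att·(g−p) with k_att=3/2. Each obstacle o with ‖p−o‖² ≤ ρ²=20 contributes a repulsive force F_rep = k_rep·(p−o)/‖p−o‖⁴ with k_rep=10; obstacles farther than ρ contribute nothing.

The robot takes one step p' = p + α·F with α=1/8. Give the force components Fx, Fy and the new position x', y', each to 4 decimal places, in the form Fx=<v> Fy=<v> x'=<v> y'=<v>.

F_att = 3/2·(g−p) = 3/2·(3,3) = (4.5000,4.5000)
o1: d²=1 ≤ ρ²=20; F_rep = 10·(1,0)/1² = (10.0000,0.0000)
o2: d²=148 > ρ²=20 → inactive
o3: d²=13 ≤ ρ²=20; F_rep = 10·(-3,2)/13² = (-0.1775,0.1183)
o4: d²=461 > ρ²=20 → inactive
F = F_att + ΣF_rep = (14.3225,4.6183)
p' = p + 1/8·F = (-4.2097,-7.4227)

Fx=14.3225 Fy=4.6183 x'=-4.2097 y'=-7.4227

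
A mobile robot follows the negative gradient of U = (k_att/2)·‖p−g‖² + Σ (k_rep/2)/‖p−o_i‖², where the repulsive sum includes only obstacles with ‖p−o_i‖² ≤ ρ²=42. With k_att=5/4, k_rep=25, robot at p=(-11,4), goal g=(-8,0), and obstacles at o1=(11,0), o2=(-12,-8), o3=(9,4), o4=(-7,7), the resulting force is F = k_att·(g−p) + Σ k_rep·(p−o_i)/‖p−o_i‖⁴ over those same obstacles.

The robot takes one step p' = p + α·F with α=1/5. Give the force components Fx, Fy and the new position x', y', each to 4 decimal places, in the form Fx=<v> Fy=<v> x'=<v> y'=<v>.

Fx=3.5900 Fy=-5.1200 x'=-10.2820 y'=2.9760

F_att = 5/4·(g−p) = 5/4·(3,-4) = (3.7500,-5.0000)
o1: d²=500 > ρ²=42 → inactive
o2: d²=145 > ρ²=42 → inactive
o3: d²=400 > ρ²=42 → inactive
o4: d²=25 ≤ ρ²=42; F_rep = 25·(-4,-3)/25² = (-0.1600,-0.1200)
F = F_att + ΣF_rep = (3.5900,-5.1200)
p' = p + 1/5·F = (-10.2820,2.9760)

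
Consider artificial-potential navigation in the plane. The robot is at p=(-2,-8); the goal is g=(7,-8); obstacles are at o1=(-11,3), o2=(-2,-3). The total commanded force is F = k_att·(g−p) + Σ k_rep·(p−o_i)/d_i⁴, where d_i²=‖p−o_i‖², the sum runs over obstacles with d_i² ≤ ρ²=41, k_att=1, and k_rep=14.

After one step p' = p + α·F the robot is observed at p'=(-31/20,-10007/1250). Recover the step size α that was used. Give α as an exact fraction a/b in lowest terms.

α = 1/20

F_att = 1·(g−p) = 1·(9,0) = (9.0000,0.0000)
o1: d²=202 > ρ²=41 → inactive
o2: d²=25 ≤ ρ²=41; F_rep = 14·(0,-5)/25² = (0.0000,-0.1120)
F = F_att + ΣF_rep = (9.0000,-0.1120)
Δp = p'−p = (0.4500,-0.0056); α = Δx/Fx = (9/20) / (9) = 1/20
check: Δy/Fy = (-7/1250) / (-14/125) = 1/20 ✓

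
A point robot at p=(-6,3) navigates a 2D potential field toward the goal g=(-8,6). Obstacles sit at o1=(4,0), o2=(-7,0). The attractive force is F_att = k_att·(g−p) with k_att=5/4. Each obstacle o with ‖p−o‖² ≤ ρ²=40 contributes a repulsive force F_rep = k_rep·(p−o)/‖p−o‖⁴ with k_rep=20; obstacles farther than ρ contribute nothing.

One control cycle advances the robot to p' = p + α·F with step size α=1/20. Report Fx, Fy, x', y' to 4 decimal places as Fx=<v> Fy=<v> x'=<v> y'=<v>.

Fx=-2.3000 Fy=4.3500 x'=-6.1150 y'=3.2175

F_att = 5/4·(g−p) = 5/4·(-2,3) = (-2.5000,3.7500)
o1: d²=109 > ρ²=40 → inactive
o2: d²=10 ≤ ρ²=40; F_rep = 20·(1,3)/10² = (0.2000,0.6000)
F = F_att + ΣF_rep = (-2.3000,4.3500)
p' = p + 1/20·F = (-6.1150,3.2175)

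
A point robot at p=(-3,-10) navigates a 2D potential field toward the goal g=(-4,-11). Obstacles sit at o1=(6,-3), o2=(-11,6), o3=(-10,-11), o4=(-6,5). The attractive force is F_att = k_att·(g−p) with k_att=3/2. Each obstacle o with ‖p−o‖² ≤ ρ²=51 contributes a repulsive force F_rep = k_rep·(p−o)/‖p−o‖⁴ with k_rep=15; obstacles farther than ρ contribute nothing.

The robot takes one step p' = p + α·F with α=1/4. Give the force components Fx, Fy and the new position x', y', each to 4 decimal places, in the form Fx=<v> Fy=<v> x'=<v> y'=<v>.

F_att = 3/2·(g−p) = 3/2·(-1,-1) = (-1.5000,-1.5000)
o1: d²=130 > ρ²=51 → inactive
o2: d²=320 > ρ²=51 → inactive
o3: d²=50 ≤ ρ²=51; F_rep = 15·(7,1)/50² = (0.0420,0.0060)
o4: d²=234 > ρ²=51 → inactive
F = F_att + ΣF_rep = (-1.4580,-1.4940)
p' = p + 1/4·F = (-3.3645,-10.3735)

Fx=-1.4580 Fy=-1.4940 x'=-3.3645 y'=-10.3735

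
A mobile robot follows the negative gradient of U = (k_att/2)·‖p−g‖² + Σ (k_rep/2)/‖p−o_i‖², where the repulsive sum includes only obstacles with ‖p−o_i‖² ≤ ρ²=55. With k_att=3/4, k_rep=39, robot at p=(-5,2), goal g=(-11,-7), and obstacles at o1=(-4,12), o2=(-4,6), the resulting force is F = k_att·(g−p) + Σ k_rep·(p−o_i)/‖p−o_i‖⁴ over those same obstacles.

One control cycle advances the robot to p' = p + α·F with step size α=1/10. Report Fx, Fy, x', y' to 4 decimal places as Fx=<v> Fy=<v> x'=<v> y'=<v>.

Fx=-4.6349 Fy=-7.2898 x'=-5.4635 y'=1.2710

F_att = 3/4·(g−p) = 3/4·(-6,-9) = (-4.5000,-6.7500)
o1: d²=101 > ρ²=55 → inactive
o2: d²=17 ≤ ρ²=55; F_rep = 39·(-1,-4)/17² = (-0.1349,-0.5398)
F = F_att + ΣF_rep = (-4.6349,-7.2898)
p' = p + 1/10·F = (-5.4635,1.2710)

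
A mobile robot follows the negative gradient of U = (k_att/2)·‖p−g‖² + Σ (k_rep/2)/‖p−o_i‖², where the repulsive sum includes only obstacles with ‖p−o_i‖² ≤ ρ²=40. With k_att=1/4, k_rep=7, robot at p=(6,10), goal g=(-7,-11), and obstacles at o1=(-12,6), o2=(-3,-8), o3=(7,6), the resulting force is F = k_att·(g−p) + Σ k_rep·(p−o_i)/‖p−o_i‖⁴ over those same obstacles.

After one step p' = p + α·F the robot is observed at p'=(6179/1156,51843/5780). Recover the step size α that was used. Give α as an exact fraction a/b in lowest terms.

α = 1/5

F_att = 1/4·(g−p) = 1/4·(-13,-21) = (-3.2500,-5.2500)
o1: d²=340 > ρ²=40 → inactive
o2: d²=405 > ρ²=40 → inactive
o3: d²=17 ≤ ρ²=40; F_rep = 7·(-1,4)/17² = (-0.0242,0.0969)
F = F_att + ΣF_rep = (-3.2742,-5.1531)
Δp = p'−p = (-0.6548,-1.0306); α = Δx/Fx = (-757/1156) / (-3785/1156) = 1/5
check: Δy/Fy = (-5957/5780) / (-5957/1156) = 1/5 ✓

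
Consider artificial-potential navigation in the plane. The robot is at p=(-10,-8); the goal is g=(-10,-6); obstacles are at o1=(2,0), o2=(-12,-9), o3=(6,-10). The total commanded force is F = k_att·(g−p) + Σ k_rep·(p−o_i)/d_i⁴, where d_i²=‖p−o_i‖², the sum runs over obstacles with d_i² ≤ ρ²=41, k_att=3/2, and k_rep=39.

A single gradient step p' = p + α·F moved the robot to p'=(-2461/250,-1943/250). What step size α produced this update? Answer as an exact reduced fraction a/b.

F_att = 3/2·(g−p) = 3/2·(0,2) = (0.0000,3.0000)
o1: d²=208 > ρ²=41 → inactive
o2: d²=5 ≤ ρ²=41; F_rep = 39·(2,1)/5² = (3.1200,1.5600)
o3: d²=260 > ρ²=41 → inactive
F = F_att + ΣF_rep = (3.1200,4.5600)
Δp = p'−p = (0.1560,0.2280); α = Δx/Fx = (39/250) / (78/25) = 1/20
check: Δy/Fy = (57/250) / (114/25) = 1/20 ✓

α = 1/20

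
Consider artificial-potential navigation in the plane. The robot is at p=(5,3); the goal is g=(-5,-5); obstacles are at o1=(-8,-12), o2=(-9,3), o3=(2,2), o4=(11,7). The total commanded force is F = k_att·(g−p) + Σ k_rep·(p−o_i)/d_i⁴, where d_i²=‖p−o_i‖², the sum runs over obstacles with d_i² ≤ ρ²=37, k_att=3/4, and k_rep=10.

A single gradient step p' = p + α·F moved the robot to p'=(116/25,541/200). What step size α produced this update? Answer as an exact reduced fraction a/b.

F_att = 3/4·(g−p) = 3/4·(-10,-8) = (-7.5000,-6.0000)
o1: d²=394 > ρ²=37 → inactive
o2: d²=196 > ρ²=37 → inactive
o3: d²=10 ≤ ρ²=37; F_rep = 10·(3,1)/10² = (0.3000,0.1000)
o4: d²=52 > ρ²=37 → inactive
F = F_att + ΣF_rep = (-7.2000,-5.9000)
Δp = p'−p = (-0.3600,-0.2950); α = Δx/Fx = (-9/25) / (-36/5) = 1/20
check: Δy/Fy = (-59/200) / (-59/10) = 1/20 ✓

α = 1/20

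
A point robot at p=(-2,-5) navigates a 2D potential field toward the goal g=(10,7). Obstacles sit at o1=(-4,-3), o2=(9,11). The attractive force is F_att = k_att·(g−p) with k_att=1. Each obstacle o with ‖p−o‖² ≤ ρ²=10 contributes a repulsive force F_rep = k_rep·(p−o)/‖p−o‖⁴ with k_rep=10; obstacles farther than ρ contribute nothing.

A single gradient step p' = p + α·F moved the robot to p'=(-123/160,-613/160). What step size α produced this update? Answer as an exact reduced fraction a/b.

F_att = 1·(g−p) = 1·(12,12) = (12.0000,12.0000)
o1: d²=8 ≤ ρ²=10; F_rep = 10·(2,-2)/8² = (0.3125,-0.3125)
o2: d²=377 > ρ²=10 → inactive
F = F_att + ΣF_rep = (12.3125,11.6875)
Δp = p'−p = (1.2312,1.1687); α = Δx/Fx = (197/160) / (197/16) = 1/10
check: Δy/Fy = (187/160) / (187/16) = 1/10 ✓

α = 1/10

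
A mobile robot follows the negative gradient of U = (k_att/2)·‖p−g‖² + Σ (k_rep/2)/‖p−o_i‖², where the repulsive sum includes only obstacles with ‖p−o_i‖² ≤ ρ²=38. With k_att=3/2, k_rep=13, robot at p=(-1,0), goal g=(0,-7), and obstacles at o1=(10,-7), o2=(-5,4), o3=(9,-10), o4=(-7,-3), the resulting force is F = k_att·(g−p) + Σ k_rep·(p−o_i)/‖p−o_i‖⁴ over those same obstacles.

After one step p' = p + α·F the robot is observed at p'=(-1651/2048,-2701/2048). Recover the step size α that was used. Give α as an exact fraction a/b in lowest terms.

F_att = 3/2·(g−p) = 3/2·(1,-7) = (1.5000,-10.5000)
o1: d²=170 > ρ²=38 → inactive
o2: d²=32 ≤ ρ²=38; F_rep = 13·(4,-4)/32² = (0.0508,-0.0508)
o3: d²=200 > ρ²=38 → inactive
o4: d²=45 > ρ²=38 → inactive
F = F_att + ΣF_rep = (1.5508,-10.5508)
Δp = p'−p = (0.1938,-1.3188); α = Δx/Fx = (397/2048) / (397/256) = 1/8
check: Δy/Fy = (-2701/2048) / (-2701/256) = 1/8 ✓

α = 1/8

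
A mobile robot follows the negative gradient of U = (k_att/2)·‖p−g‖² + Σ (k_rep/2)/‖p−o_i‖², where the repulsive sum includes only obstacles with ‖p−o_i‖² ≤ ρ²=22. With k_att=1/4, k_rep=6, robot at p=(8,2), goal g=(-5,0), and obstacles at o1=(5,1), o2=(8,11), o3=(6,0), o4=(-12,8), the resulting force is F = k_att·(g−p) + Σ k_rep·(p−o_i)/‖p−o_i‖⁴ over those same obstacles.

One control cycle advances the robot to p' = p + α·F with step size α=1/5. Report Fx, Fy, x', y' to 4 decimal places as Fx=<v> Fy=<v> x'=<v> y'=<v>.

Fx=-2.8825 Fy=-0.2525 x'=7.4235 y'=1.9495

F_att = 1/4·(g−p) = 1/4·(-13,-2) = (-3.2500,-0.5000)
o1: d²=10 ≤ ρ²=22; F_rep = 6·(3,1)/10² = (0.1800,0.0600)
o2: d²=81 > ρ²=22 → inactive
o3: d²=8 ≤ ρ²=22; F_rep = 6·(2,2)/8² = (0.1875,0.1875)
o4: d²=436 > ρ²=22 → inactive
F = F_att + ΣF_rep = (-2.8825,-0.2525)
p' = p + 1/5·F = (7.4235,1.9495)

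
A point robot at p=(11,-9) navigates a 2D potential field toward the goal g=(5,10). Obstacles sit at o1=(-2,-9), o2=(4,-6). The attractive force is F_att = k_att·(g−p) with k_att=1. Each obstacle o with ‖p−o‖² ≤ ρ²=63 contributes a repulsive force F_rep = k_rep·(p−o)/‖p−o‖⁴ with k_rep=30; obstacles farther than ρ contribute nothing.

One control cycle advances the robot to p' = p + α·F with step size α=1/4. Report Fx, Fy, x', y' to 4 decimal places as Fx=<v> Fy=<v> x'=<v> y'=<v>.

Fx=-5.9376 Fy=18.9732 x'=9.5156 y'=-4.2567

F_att = 1·(g−p) = 1·(-6,19) = (-6.0000,19.0000)
o1: d²=169 > ρ²=63 → inactive
o2: d²=58 ≤ ρ²=63; F_rep = 30·(7,-3)/58² = (0.0624,-0.0268)
F = F_att + ΣF_rep = (-5.9376,18.9732)
p' = p + 1/4·F = (9.5156,-4.2567)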